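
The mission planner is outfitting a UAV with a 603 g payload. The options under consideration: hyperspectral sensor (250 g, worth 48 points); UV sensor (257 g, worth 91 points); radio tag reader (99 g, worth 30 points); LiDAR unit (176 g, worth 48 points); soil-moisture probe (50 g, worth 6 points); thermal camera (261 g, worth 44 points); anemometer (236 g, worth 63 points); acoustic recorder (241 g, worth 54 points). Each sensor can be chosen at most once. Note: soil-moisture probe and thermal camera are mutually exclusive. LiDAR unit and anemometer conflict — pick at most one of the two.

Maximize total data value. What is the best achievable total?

184

A density-first pass picks UV sensor + radio tag reader + LiDAR unit + soil-moisture probe — 175 at 582 g.
Dropping LiDAR unit and soil-moisture probe frees 226 g; slotting in anemometer (236 g) lifts the total to 184 at 592 g.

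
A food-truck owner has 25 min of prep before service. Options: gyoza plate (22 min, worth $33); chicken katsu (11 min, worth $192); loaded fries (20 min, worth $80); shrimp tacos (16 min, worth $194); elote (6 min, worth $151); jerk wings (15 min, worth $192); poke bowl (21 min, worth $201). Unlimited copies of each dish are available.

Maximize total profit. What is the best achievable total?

Taking 4×elote: 24 min used, 604 in profit.

604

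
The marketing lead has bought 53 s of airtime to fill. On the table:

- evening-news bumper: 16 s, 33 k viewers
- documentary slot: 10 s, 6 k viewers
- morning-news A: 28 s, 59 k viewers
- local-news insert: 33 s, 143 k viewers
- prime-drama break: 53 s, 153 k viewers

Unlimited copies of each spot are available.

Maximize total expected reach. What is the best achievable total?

176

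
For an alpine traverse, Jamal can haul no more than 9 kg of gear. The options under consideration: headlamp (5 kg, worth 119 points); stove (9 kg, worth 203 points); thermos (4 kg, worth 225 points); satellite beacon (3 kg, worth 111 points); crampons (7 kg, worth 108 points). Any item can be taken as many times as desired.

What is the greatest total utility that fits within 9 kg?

450

Taking 2×thermos: 8 kg used, 450 in utility.
Nothing else within 9 kg beats 450.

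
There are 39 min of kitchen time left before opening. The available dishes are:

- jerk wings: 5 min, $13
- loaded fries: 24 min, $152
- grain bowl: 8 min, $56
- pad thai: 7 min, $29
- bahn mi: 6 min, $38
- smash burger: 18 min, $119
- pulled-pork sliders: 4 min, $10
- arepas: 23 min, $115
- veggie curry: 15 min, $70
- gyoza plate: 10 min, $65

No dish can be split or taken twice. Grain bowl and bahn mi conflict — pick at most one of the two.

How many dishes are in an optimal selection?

3

Best achievable profit is 240.
One optimal bundle: grain bowl + smash burger + gyoza plate (36 min).
All optima have 3 dishes.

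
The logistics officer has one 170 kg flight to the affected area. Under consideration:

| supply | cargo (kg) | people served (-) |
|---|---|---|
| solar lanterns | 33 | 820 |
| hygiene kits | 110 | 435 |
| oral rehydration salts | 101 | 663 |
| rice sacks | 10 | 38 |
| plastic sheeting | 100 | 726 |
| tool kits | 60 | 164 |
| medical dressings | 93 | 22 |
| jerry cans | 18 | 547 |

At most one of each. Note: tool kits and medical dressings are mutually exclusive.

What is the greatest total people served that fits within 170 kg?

2131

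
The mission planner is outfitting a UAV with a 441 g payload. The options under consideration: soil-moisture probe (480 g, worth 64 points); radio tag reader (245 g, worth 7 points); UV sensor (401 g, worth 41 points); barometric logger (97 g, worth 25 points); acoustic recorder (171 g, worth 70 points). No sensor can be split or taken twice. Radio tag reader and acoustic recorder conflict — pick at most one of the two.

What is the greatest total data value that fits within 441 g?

The ratio ordering already packs tightly: barometric logger + acoustic recorder, 268 g, 95.

95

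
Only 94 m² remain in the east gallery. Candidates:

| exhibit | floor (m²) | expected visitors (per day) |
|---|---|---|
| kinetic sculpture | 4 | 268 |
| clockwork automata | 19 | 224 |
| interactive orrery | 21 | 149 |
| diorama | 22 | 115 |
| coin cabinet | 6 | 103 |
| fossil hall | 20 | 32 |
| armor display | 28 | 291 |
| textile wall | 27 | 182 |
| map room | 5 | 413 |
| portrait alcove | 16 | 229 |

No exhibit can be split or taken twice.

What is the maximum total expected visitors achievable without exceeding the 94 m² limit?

A density-first pass picks kinetic sculpture + clockwork automata + coin cabinet + armor display + map room + portrait alcove — 1528 at 78 m².
Dropping coin cabinet frees 6 m²; slotting in interactive orrery (21 m²) lifts the total to 1574 at 93 m².
Runner-up kinetic sculpture + clockwork automata + diorama + armor display + map room + portrait alcove tops out at 1540.

1574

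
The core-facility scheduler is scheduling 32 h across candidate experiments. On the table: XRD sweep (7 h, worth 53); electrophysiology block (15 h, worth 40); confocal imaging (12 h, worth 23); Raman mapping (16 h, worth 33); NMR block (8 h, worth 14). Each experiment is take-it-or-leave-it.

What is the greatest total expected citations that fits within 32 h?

XRD sweep + electrophysiology block + NMR block uses 30 of the 32 h and totals 107.

107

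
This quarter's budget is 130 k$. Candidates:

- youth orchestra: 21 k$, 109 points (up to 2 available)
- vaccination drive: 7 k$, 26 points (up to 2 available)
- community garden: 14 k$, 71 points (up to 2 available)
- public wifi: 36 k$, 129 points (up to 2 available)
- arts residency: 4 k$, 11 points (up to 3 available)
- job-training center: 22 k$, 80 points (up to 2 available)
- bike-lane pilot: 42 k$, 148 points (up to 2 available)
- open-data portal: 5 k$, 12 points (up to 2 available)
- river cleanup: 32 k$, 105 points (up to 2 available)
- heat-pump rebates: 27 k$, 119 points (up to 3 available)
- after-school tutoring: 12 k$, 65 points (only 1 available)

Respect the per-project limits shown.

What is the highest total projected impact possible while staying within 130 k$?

618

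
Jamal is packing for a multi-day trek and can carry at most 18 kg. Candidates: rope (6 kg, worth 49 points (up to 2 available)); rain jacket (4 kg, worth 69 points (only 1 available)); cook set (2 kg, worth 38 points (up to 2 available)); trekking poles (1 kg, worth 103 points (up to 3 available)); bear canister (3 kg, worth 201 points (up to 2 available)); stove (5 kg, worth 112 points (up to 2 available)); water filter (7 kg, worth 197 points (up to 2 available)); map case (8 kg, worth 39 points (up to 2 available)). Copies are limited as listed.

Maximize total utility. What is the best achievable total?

Ranking by ratio (utility/kg): trekking poles 103.00, bear canister 67.00, water filter 28.14, stove 22.40.
The ratio ordering already packs tightly: cook set + 3×trekking poles + 2×bear canister + water filter, 18 kg, 946.
Every other selection either busts 18 kg or exceeds an availability limit or fails to beat 946.

946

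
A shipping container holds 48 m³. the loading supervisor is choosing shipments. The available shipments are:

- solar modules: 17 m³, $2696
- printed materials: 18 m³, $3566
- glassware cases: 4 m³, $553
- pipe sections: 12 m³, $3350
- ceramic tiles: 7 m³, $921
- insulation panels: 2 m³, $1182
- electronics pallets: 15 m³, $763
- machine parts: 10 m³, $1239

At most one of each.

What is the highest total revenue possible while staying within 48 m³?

Greedy by ratio would take printed materials + glassware cases + pipe sections + ceramic tiles + insulation panels: 43 m³ used, total 9572.
Dropping ceramic tiles frees 7 m³; slotting in machine parts (10 m³) lifts the total to 9890 at 46 m³.
No other feasible combination exceeds 9890.

9890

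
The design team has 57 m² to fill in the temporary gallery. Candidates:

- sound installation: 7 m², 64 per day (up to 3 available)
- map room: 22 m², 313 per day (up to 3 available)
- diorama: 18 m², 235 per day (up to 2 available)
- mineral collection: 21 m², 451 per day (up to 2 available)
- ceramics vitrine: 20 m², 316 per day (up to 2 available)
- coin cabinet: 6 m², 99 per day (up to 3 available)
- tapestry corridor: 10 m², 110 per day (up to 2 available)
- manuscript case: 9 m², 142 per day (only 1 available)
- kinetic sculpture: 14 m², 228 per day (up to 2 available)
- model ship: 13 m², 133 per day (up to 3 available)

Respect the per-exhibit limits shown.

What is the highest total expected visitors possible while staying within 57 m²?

1143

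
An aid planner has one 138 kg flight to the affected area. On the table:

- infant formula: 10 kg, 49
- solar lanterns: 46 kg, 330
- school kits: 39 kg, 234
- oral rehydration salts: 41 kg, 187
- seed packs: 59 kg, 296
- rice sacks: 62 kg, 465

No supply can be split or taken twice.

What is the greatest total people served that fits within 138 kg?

844

The ratio ordering already packs tightly: infant formula + solar lanterns + rice sacks, 118 kg, 844.
Nothing else within 138 kg beats 844.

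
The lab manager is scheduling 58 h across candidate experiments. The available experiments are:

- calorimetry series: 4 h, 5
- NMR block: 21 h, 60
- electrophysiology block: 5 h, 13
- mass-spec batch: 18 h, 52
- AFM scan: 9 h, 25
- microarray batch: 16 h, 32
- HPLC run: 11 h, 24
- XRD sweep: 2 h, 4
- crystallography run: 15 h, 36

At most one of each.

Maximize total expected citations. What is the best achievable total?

The ratio heuristic lands on NMR block + electrophysiology block + mass-spec batch + AFM scan + XRD sweep (154) but leaves 3 h idle.
Replace XRD sweep with calorimetry series: the trade gains 1 net, giving 155 at 57 h.
Every other selection either busts 58 h or fails to beat 155.

155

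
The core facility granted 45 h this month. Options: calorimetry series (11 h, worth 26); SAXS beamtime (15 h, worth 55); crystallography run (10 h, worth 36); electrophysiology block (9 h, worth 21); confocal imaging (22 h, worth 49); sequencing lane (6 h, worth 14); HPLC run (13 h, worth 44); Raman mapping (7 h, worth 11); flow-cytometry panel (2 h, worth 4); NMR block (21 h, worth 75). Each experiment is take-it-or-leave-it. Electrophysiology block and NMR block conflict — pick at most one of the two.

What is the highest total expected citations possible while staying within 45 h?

155

By expected citations per h: SAXS beamtime 3.67, crystallography run 3.60, NMR block 3.57, HPLC run 3.38 lead.
Taking the top-ratio experiments first gives SAXS beamtime + crystallography run + sequencing lane + HPLC run for 149 (44 h).
The 21 h tied up in SAXS beamtime and sequencing lane is better spent on NMR block — total rises to 155 (44 h).
Runner-up SAXS beamtime + crystallography run + sequencing lane + HPLC run tops out at 149.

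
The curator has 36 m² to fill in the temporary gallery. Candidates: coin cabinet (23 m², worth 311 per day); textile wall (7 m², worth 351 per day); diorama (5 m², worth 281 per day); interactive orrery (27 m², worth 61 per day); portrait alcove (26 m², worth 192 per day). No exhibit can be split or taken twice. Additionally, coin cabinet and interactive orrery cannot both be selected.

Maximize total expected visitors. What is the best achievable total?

Taking coin cabinet + textile wall + diorama: 35 m² used, 943 in expected visitors.
Next best is coin cabinet + textile wall at 662 (30 m²) — short by 281.

943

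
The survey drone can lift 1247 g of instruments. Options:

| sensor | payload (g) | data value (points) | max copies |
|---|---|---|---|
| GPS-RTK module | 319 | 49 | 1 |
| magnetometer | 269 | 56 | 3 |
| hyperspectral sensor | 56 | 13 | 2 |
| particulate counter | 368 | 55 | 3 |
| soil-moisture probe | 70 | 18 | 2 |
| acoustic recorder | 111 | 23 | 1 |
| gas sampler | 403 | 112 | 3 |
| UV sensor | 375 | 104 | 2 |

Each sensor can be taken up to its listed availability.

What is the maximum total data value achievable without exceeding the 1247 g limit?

Ranking by ratio (data value/g): gas sampler 0.28, UV sensor 0.28, soil-moisture probe 0.26.
Taking the top-ratio sensors first gives 3×gas sampler for 336 (1209 g).
Replace gas sampler with hyperspectral sensor + UV sensor: the trade gains 5 net, giving 341 at 1237 g.

341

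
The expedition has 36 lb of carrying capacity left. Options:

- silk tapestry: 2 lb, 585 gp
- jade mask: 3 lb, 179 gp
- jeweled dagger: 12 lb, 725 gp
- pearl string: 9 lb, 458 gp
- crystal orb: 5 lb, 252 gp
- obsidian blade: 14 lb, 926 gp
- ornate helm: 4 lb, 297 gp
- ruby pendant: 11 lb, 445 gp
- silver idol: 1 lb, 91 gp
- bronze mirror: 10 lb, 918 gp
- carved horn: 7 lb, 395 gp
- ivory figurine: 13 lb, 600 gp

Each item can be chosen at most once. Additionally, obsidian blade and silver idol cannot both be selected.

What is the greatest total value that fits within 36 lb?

3011

By value per lb: silk tapestry 292.50, bronze mirror 91.80, silver idol 91.00 lead.
Best packing: silk tapestry + jeweled dagger + ornate helm + silver idol + bronze mirror + carved horn — 36 lb, 3011 total.
The closest alternative, silk tapestry + jade mask + obsidian blade + bronze mirror + carved horn, reaches only 3003.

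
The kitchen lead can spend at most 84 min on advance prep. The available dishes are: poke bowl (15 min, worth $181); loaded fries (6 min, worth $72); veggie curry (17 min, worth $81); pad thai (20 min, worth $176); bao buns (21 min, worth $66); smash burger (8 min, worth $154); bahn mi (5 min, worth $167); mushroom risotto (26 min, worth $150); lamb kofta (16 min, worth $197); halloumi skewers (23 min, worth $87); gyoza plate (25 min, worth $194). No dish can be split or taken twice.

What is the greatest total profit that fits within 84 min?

By profit per min: bahn mi 33.40, smash burger 19.25, lamb kofta 12.31, poke bowl 12.07 lead.
A density-first pass picks poke bowl + loaded fries + pad thai + smash burger + bahn mi + lamb kofta — 947 at 70 min.
Dropping pad thai frees 20 min; slotting in gyoza plate (25 min) lifts the total to 965 at 75 min.
Runner-up loaded fries + pad thai + smash burger + bahn mi + lamb kofta + gyoza plate tops out at 960.

965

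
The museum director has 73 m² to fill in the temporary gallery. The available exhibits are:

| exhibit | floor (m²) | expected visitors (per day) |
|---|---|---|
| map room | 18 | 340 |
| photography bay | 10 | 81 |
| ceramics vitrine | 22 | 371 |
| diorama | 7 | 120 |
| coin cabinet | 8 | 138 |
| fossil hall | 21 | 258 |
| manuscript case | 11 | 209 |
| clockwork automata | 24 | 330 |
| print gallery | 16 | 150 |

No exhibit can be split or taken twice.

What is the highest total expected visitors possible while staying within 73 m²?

Greedy by ratio would take map room + ceramics vitrine + diorama + coin cabinet + manuscript case: 66 m² used, total 1178.
The 18 m² tied up in diorama and manuscript case is better spent on clockwork automata — total rises to 1179 (72 m²).
An exhaustive check of the 512 subsets confirms 1179.

1179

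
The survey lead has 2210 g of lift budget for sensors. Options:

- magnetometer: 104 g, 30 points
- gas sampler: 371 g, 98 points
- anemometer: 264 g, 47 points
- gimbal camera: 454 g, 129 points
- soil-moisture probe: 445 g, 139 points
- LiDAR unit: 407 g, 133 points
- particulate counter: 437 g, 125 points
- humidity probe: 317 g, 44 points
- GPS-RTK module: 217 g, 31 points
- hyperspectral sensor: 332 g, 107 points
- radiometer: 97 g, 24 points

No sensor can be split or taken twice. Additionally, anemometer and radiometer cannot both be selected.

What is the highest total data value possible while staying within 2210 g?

663

Taking magnetometer + gimbal camera + soil-moisture probe + LiDAR unit + particulate counter + hyperspectral sensor: 2179 g used, 663 in data value.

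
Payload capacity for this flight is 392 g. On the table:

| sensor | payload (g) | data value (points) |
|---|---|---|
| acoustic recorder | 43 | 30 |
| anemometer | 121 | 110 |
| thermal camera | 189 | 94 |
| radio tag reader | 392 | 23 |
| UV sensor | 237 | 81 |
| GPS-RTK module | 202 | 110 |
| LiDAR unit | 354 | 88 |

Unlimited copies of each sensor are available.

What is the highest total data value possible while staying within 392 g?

330

Ranking by ratio (data value/g): anemometer 0.91, acoustic recorder 0.70, GPS-RTK module 0.54.
Best packing: 3×anemometer — 363 g, 330 total.
No other feasible combination exceeds 330.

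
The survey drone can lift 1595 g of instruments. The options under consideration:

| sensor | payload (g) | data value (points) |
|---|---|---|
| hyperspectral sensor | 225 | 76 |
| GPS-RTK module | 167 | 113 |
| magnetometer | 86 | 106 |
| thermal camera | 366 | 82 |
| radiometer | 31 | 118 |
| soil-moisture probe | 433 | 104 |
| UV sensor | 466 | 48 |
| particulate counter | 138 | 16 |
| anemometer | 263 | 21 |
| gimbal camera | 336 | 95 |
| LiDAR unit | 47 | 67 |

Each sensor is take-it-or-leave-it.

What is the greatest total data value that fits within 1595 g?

700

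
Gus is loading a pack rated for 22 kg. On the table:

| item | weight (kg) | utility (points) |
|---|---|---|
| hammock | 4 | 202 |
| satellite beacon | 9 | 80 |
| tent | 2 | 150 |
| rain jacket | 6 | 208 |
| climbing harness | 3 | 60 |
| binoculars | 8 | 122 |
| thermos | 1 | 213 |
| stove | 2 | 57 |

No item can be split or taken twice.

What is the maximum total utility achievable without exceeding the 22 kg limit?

895

Taking the top-ratio items first gives hammock + tent + rain jacket + climbing harness + thermos + stove for 890 (18 kg).
Replace climbing harness and stove with binoculars: the trade gains 5 net, giving 895 at 21 kg.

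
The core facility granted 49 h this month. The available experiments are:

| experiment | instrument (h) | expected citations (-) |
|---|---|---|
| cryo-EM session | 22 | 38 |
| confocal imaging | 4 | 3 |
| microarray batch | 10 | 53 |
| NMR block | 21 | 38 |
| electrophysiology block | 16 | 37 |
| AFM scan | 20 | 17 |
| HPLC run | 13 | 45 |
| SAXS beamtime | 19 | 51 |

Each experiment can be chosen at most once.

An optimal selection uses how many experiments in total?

4

Optimal total is 152.
One optimal bundle: confocal imaging + microarray batch + HPLC run + SAXS beamtime (46 h).
Any selection reaching 152 contains exactly 4 experiments.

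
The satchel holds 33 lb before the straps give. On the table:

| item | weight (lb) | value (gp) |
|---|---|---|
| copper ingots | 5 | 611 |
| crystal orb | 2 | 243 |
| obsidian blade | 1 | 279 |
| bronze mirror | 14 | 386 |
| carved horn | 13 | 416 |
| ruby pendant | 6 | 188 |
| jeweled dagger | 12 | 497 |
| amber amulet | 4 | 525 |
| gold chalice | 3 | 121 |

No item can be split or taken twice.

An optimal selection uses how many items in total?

7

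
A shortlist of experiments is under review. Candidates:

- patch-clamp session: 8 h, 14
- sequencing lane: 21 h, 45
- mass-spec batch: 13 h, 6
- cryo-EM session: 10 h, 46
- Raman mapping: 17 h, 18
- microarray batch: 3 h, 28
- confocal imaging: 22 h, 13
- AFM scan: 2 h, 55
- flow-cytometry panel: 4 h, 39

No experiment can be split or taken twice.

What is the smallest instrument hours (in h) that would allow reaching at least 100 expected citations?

9

Look for the lowest-instrument combination reaching 100.
microarray batch + AFM scan + flow-cytometry panel reaches 122 using 9 h.
Below 9 h the best achievable stays under 100.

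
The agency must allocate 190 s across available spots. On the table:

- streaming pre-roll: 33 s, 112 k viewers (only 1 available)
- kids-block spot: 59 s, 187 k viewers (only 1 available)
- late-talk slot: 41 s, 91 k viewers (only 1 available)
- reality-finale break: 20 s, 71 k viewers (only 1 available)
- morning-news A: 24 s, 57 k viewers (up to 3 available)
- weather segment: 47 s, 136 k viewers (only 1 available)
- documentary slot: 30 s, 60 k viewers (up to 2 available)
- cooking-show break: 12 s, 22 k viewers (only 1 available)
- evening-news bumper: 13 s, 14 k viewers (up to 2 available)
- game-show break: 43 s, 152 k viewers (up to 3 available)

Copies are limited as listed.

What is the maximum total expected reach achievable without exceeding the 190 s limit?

A density-first pass picks streaming pre-roll + reality-finale break + 3×game-show break — 639 at 182 s.
The 53 s tied up in streaming pre-roll and reality-finale break is better spent on kids-block spot — total rises to 643 (188 s).

643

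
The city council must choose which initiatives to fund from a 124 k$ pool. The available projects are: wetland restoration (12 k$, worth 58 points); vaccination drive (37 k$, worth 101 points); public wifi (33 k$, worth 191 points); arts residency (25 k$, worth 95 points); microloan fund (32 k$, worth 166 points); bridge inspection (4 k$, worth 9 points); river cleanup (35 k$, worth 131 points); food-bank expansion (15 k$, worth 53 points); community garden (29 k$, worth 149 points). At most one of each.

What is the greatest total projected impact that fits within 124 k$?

Best packing: wetland restoration + public wifi + microloan fund + food-bank expansion + community garden — 121 k$, 617 total.

617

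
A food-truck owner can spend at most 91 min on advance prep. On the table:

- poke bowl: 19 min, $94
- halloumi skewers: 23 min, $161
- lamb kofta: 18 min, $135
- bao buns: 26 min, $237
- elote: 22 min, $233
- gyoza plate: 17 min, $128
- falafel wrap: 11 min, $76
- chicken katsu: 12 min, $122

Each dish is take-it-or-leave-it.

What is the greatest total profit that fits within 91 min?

803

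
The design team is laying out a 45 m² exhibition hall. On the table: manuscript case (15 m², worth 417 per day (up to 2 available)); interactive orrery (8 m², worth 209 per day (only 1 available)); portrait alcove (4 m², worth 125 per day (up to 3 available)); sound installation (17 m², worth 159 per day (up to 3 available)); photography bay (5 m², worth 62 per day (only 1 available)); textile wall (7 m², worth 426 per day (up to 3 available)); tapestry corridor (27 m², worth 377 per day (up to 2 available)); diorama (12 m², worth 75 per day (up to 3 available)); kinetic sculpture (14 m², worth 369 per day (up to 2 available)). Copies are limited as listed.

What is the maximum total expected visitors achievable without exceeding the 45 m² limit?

1945

The ratio heuristic lands on interactive orrery + 3×portrait alcove + 3×textile wall (1862) but leaves 4 m² idle.
Dropping interactive orrery and portrait alcove frees 12 m²; slotting in manuscript case (15 m²) lifts the total to 1945 at 44 m².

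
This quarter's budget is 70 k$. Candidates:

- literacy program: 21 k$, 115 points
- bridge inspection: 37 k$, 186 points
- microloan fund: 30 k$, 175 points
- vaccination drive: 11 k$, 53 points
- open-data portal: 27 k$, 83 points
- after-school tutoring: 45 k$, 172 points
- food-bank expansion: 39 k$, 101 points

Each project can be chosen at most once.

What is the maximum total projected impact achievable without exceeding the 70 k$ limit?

361

Greedy by ratio would take literacy program + microloan fund + vaccination drive: 62 k$ used, total 343.
Replace literacy program and vaccination drive with bridge inspection: the trade gains 18 net, giving 361 at 67 k$.
Next best is literacy program + bridge inspection + vaccination drive at 354 (69 k$) — short by 7.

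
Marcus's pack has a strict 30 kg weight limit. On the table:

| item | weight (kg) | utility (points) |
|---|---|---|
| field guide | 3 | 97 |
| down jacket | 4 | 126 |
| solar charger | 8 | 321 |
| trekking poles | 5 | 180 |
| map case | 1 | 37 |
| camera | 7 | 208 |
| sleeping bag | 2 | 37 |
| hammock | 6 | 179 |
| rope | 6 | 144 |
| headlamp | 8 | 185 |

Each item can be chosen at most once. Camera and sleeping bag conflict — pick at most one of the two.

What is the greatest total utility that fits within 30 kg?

1022

Ranking by ratio (utility/kg): solar charger 40.12, map case 37.00, trekking poles 36.00, field guide 32.33.
Filling by ratio: field guide + down jacket + solar charger + trekking poles + map case + sleeping bag + hammock for 977, with 1 kg left unused.
The 6 kg tied up in down jacket and sleeping bag is better spent on camera — total rises to 1022 (30 kg).
No other feasible combination exceeds 1022.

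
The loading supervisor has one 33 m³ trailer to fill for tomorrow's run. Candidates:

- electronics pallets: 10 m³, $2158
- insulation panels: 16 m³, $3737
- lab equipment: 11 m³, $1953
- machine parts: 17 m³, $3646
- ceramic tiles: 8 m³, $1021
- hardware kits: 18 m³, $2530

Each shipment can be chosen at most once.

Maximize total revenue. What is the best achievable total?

Taking the top-ratio shipments first gives electronics pallets + insulation panels for 5895 (26 m³).
Dropping electronics pallets frees 10 m³; slotting in machine parts (17 m³) lifts the total to 7383 at 33 m³.
An exhaustive check of the 64 subsets confirms 7383.

7383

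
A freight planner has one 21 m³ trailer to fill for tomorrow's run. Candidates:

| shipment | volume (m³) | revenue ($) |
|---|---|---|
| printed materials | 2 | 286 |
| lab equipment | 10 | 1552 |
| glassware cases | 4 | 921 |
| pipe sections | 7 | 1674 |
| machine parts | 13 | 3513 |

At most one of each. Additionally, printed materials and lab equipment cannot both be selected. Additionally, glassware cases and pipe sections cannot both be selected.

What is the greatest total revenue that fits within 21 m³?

By revenue per m³: machine parts 270.23, pipe sections 239.14, glassware cases 230.25 lead.
Taking pipe sections + machine parts: 20 m³ used, 5187 in revenue.
Nothing else feasible within 21 m³ beats 5187.

5187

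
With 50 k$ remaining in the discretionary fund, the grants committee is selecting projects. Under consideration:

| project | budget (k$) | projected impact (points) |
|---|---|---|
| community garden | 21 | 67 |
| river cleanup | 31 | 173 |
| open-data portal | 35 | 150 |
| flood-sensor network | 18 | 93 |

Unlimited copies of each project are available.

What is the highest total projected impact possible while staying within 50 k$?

The ratio ordering already packs tightly: river cleanup + flood-sensor network, 49 k$, 266.
No other feasible combination exceeds 266.

266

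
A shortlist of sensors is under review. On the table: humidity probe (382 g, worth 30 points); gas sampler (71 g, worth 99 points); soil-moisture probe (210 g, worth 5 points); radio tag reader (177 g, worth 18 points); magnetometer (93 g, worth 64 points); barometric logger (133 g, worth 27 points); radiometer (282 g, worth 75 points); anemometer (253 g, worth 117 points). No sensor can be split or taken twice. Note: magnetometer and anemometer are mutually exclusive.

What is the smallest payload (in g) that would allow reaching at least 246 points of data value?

Minimise g subject to total data value ≥ 246.
gas sampler + magnetometer + barometric logger + radiometer: 265 data value at 579 g.
Below 579 g the best achievable stays under 246.

579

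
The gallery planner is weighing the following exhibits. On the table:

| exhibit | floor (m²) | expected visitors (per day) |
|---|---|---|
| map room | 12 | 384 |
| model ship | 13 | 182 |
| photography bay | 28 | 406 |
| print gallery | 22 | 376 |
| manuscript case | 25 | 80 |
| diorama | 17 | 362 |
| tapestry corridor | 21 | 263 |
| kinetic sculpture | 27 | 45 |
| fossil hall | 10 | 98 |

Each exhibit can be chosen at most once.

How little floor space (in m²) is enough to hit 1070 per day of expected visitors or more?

Need the lightest bundle worth ≥ 1070.
map room + print gallery + diorama reaches 1122 using 51 m².
Below 51 m² the best achievable stays under 1070.

51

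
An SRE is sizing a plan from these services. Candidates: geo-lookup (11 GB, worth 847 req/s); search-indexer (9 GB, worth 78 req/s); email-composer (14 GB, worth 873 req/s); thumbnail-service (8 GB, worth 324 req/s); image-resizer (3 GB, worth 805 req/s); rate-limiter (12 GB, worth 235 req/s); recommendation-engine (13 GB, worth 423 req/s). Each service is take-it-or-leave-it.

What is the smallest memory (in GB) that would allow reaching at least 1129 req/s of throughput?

Minimise GB subject to total throughput ≥ 1129.
Taking thumbnail-service + image-resizer gives 1129 (≥ 1129) for 11 GB.
Any bundle with less than 11 GB falls short of 1129.

11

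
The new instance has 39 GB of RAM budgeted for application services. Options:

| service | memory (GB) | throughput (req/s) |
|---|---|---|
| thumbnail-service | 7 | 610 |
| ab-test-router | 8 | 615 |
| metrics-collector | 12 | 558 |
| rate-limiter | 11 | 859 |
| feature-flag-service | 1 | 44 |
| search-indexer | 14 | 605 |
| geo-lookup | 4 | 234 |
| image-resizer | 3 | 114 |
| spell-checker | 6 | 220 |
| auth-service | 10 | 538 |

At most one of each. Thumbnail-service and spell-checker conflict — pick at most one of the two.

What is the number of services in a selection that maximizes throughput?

5

Optimal total is 2736.
For example thumbnail-service + ab-test-router + rate-limiter + image-resizer + auth-service achieves it, using 39 GB.
Any selection reaching 2736 contains exactly 5 services.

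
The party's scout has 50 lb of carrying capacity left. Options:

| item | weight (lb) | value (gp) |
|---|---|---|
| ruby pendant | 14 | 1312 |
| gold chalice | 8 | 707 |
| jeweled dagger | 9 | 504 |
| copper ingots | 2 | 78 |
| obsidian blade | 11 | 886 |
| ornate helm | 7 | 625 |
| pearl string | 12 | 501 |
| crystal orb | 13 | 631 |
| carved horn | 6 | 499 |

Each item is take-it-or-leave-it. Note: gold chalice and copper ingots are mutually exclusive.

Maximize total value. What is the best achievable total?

4034

Ruby pendant + gold chalice + jeweled dagger + obsidian blade + ornate helm uses 49 of the 50 lb and totals 4034.
Every other selection either busts 50 lb or breaks a pairing rule or fails to beat 4034.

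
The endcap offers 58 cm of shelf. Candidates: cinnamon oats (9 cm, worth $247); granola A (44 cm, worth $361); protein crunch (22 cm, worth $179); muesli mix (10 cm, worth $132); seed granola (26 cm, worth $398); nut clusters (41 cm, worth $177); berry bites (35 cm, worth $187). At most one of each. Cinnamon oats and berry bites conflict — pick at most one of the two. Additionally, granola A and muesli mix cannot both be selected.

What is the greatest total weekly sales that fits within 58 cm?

824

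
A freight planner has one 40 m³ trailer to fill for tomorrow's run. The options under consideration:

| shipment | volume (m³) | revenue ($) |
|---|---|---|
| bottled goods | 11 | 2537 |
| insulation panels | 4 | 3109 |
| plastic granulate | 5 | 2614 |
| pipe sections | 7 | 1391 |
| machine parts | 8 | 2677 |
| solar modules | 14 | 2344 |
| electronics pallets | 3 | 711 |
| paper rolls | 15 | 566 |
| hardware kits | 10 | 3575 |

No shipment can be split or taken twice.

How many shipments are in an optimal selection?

5

Optimal total is 14512.
For example bottled goods + insulation panels + plastic granulate + machine parts + hardware kits achieves it, using 38 m³.
All optima have 5 shipments.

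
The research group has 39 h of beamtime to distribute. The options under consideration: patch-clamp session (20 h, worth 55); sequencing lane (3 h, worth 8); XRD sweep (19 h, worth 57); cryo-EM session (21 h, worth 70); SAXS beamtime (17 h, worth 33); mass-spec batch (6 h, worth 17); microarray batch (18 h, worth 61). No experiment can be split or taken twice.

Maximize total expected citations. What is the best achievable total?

Taking cryo-EM session + microarray batch: 39 h used, 131 in expected citations.

131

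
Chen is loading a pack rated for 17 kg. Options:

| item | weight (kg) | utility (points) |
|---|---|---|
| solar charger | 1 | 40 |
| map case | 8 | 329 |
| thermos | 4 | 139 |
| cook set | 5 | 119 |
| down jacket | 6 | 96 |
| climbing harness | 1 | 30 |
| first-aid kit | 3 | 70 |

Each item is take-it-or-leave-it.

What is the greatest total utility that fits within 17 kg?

608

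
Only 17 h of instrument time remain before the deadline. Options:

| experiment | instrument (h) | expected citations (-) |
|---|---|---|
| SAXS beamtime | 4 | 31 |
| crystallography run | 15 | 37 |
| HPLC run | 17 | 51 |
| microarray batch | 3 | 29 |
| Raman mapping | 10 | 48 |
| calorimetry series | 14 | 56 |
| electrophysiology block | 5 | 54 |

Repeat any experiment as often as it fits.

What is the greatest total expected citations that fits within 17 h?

The ratio heuristic lands on 3×electrophysiology block (162) but leaves 2 h idle.
Replace 2×electrophysiology block with 4×microarray batch: the trade gains 8 net, giving 170 at 17 h.
That's the maximum — no swap from here does better than 170.

170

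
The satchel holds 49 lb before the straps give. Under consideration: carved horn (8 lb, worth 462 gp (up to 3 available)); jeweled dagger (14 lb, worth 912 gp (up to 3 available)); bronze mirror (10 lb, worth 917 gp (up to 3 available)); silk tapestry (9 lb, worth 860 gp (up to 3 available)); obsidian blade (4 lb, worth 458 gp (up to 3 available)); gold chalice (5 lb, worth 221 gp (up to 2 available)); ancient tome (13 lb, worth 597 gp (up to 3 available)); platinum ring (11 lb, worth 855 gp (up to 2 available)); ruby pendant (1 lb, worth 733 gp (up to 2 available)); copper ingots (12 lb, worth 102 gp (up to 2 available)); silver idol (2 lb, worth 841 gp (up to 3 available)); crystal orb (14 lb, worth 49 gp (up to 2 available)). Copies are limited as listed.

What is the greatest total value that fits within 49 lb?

Density check — ruby pendant 733.00, silver idol 420.50, obsidian blade 114.50 are the best per lb.
Filling by ratio: 3×silk tapestry + 3×obsidian blade + 2×ruby pendant + 3×silver idol for 7943, with 2 lb left unused.
Replace 2×silk tapestry with 2×bronze mirror: the trade gains 114 net, giving 8057 at 49 lb.
Every other selection either busts 49 lb or exceeds an availability limit or fails to beat 8057.

8057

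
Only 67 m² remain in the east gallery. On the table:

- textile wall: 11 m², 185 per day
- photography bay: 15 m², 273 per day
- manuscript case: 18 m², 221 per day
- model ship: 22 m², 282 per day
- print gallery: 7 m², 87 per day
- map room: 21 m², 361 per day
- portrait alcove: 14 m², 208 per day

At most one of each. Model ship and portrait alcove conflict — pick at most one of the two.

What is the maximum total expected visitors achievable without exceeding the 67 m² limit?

1040

A density-first pass picks textile wall + photography bay + map room + portrait alcove — 1027 at 61 m².
The 14 m² tied up in portrait alcove is better spent on manuscript case — total rises to 1040 (65 m²).
Runner-up textile wall + photography bay + map room + portrait alcove tops out at 1027.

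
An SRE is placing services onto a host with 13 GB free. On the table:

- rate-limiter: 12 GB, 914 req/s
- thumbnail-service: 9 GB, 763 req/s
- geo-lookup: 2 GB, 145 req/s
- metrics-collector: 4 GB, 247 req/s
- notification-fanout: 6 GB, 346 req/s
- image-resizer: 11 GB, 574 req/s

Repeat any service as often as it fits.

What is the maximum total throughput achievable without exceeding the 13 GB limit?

1053

Taking thumbnail-service + 2×geo-lookup: 13 GB used, 1053 in throughput.
No other feasible combination exceeds 1053.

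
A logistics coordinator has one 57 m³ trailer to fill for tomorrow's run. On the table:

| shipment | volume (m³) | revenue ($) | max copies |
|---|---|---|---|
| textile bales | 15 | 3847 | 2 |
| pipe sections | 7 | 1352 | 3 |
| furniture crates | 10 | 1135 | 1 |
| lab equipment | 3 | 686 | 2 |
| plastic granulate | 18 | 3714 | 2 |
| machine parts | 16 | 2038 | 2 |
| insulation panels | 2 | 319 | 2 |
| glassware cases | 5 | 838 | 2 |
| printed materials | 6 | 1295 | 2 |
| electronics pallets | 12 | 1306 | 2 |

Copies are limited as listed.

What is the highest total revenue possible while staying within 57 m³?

13389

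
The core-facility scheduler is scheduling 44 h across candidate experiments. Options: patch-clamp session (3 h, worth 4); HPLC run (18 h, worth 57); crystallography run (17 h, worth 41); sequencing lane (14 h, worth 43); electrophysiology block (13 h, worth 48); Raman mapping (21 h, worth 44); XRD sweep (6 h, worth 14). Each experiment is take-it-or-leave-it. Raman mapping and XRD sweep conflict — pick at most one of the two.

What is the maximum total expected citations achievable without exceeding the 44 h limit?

132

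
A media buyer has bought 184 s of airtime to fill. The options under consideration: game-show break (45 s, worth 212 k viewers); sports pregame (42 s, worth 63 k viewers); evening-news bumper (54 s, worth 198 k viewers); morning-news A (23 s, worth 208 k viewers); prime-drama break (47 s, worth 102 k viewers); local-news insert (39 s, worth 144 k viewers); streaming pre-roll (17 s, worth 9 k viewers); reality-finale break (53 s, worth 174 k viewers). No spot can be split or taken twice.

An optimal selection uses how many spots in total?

Best achievable expected reach is 792.
For example game-show break + evening-news bumper + morning-news A + reality-finale break achieves it, using 175 s.
All optima have 4 spots.

4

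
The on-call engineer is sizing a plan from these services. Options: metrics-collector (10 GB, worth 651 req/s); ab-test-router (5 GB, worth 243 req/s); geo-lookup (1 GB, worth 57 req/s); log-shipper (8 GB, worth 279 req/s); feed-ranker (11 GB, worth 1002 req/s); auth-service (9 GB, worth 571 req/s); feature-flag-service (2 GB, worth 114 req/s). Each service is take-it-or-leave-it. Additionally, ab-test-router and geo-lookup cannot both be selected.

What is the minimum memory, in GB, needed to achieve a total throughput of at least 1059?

Minimise GB subject to total throughput ≥ 1059.
geo-lookup + feed-ranker reaches 1059 using 12 GB.
No combination under 12 GB hits 1059.

12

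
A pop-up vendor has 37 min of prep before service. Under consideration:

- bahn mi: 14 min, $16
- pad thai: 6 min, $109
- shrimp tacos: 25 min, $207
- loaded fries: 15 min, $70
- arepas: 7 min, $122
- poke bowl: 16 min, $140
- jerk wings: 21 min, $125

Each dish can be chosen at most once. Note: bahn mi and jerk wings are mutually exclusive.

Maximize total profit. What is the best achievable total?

The ratio ordering already packs tightly: pad thai + arepas + poke bowl, 29 min, 371.

371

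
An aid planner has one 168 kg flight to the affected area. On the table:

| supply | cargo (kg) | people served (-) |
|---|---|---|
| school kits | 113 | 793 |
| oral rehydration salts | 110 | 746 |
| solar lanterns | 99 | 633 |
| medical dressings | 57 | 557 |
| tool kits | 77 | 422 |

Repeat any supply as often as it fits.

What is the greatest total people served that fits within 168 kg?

1303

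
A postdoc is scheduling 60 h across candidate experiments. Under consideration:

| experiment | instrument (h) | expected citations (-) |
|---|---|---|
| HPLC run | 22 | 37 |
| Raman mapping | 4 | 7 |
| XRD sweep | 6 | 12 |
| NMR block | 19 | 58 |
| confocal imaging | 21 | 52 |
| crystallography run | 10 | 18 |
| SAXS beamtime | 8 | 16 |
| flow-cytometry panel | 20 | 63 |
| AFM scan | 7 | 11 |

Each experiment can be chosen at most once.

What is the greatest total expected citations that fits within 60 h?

173

NMR block + confocal imaging + flow-cytometry panel uses 60 of the 60 h and totals 173.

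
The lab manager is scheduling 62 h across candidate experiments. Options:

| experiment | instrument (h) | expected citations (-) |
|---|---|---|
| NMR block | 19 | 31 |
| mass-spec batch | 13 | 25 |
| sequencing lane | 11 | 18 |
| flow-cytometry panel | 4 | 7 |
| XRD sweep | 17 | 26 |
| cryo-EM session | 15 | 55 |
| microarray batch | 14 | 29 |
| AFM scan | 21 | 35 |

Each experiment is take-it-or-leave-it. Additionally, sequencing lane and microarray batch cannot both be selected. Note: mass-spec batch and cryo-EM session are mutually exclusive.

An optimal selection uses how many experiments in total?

Optimal total is 130.
One optimal bundle: NMR block + sequencing lane + XRD sweep + cryo-EM session (62 h).
All optima have 4 experiments.

4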